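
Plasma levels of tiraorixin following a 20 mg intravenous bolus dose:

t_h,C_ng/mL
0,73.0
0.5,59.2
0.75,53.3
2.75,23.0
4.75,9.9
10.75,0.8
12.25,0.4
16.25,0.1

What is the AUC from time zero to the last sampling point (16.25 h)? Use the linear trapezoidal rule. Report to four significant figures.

AUC = 190.3 ng/mL·h

Trapezoidal AUC_0→16.25:
  [0→0.5]: (73.0+59.2)/2 × 0.5 = 33.05
  [0.5→0.75]: (59.2+53.3)/2 × 0.25 = 14.0625
  [0.75→2.75]: (53.3+23.0)/2 × 2 = 76.3
  [2.75→4.75]: (23.0+9.9)/2 × 2 = 32.9
  [4.75→10.75]: (9.9+0.8)/2 × 6 = 32.1
  [10.75→12.25]: (0.8+0.4)/2 × 1.5 = 0.9
  [12.25→16.25]: (0.4+0.1)/2 × 4 = 1.0
  Sum = 190.3125 ng/mL·h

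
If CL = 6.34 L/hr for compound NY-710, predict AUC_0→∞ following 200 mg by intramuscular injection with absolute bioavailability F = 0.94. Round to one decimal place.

AUC_0→∞ = F × Dose / CL
        = 0.94 × 200 / 6.34 = 29.653 mg/L·hr

AUC = 29.7 mg/L·hr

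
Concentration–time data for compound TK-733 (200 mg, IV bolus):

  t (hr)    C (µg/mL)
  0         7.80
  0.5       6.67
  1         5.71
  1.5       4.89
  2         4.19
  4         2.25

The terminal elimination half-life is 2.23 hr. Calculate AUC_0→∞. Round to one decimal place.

Trapezoidal AUC_0→4:
  [0→0.5]: (7.80+6.67)/2 × 0.5 = 3.6175
  [0.5→1]: (6.67+5.71)/2 × 0.5 = 3.095
  [1→1.5]: (5.71+4.89)/2 × 0.5 = 2.65
  [1.5→2]: (4.89+4.19)/2 × 0.5 = 2.27
  [2→4]: (4.19+2.25)/2 × 2 = 6.44
  Sum = 18.0725 µg/mL·hr
k_e = ln2 / t½ = 0.693147 / 2.23 = 0.3108 hr^-1
Extrapolated tail: C_last / k_e = 2.25 / 0.3108 = 7.239
AUC_0→∞ = 18.0725 + 7.239 = 25.3115 µg/mL·hr

AUC = 25.3 µg/mL·hr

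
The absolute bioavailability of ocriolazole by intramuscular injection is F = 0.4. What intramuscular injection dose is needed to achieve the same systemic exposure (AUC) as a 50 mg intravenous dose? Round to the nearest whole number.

D_intramuscular = 125 mg

For equal systemic exposure: F × D_ev = D_iv
D_ev = D_iv / F = 50 / 0.4 = 125 mg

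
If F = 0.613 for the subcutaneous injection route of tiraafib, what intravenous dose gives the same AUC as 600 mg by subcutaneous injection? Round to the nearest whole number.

Systemic exposure from an extravascular dose = F × D_ev, so the equivalent IV dose is F × D_ev.
D_iv = F × D_ev = 0.613 × 600 = 367.8 mg

D_iv = 368 mg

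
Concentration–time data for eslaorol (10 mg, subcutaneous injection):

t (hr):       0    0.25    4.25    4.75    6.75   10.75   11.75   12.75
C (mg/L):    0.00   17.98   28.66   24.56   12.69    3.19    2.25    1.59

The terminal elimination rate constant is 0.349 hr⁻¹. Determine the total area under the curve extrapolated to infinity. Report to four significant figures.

AUC = 187.0 mg/L·hr

Trapezoidal AUC_0→12.75:
  [0→0.25]: (0.00+17.98)/2 × 0.25 = 2.2475
  [0.25→4.25]: (17.98+28.66)/2 × 4 = 93.28
  [4.25→4.75]: (28.66+24.56)/2 × 0.5 = 13.305
  [4.75→6.75]: (24.56+12.69)/2 × 2 = 37.25
  [6.75→10.75]: (12.69+3.19)/2 × 4 = 31.76
  [10.75→11.75]: (3.19+2.25)/2 × 1 = 2.72
  [11.75→12.75]: (2.25+1.59)/2 × 1 = 1.92
  Sum = 182.4825 mg/L·hr
Extrapolated tail: C_last / k_e = 1.59 / 0.349 = 4.556
AUC_0→∞ = 182.4825 + 4.556 = 187.0385 mg/L·hr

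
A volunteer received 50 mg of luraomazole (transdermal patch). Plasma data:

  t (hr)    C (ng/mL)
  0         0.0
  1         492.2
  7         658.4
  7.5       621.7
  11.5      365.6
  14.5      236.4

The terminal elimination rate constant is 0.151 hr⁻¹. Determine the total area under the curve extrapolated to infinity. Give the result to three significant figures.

AUC = 8460 ng/mL·hr

Trapezoidal AUC_0→14.5:
  [0→1]: (0.0+492.2)/2 × 1 = 246.1
  [1→7]: (492.2+658.4)/2 × 6 = 3451.8
  [7→7.5]: (658.4+621.7)/2 × 0.5 = 320.025
  [7.5→11.5]: (621.7+365.6)/2 × 4 = 1974.6
  [11.5→14.5]: (365.6+236.4)/2 × 3 = 903.0
  Sum = 6895.525 ng/mL·hr
Extrapolated tail: C_last / k_e = 236.4 / 0.151 = 1565.563
AUC_0→∞ = 6895.525 + 1565.563 = 8461.088 ng/mL·hr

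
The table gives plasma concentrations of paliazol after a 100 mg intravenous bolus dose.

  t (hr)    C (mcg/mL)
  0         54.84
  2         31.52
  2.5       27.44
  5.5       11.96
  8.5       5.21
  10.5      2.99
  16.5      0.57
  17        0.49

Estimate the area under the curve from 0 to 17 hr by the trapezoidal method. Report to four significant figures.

Trapezoidal AUC_0→17:
  [0→2]: (54.84+31.52)/2 × 2 = 86.36
  [2→2.5]: (31.52+27.44)/2 × 0.5 = 14.74
  [2.5→5.5]: (27.44+11.96)/2 × 3 = 59.1
  [5.5→8.5]: (11.96+5.21)/2 × 3 = 25.755
  [8.5→10.5]: (5.21+2.99)/2 × 2 = 8.2
  [10.5→16.5]: (2.99+0.57)/2 × 6 = 10.68
  [16.5→17]: (0.57+0.49)/2 × 0.5 = 0.265
  Sum = 205.1 mcg/mL·hr

AUC = 205.1 mcg/mL·hr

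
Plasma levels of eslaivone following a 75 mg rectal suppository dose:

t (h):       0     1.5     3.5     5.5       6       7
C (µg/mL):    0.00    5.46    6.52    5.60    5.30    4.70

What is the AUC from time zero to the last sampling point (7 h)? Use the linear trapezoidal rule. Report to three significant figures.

Trapezoidal AUC_0→7:
  [0→1.5]: (0.00+5.46)/2 × 1.5 = 4.095
  [1.5→3.5]: (5.46+6.52)/2 × 2 = 11.98
  [3.5→5.5]: (6.52+5.60)/2 × 2 = 12.12
  [5.5→6]: (5.60+5.30)/2 × 0.5 = 2.725
  [6→7]: (5.30+4.70)/2 × 1 = 5.0
  Sum = 35.92 µg/mL·h

AUC = 35.9 µg/mL·h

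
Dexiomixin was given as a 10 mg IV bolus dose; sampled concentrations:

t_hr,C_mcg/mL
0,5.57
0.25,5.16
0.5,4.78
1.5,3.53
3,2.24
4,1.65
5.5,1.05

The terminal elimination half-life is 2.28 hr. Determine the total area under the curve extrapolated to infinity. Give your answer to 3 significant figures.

AUC = 18.5 mcg/mL·hr

Trapezoidal AUC_0→5.5:
  [0→0.25]: (5.57+5.16)/2 × 0.25 = 1.34125
  [0.25→0.5]: (5.16+4.78)/2 × 0.25 = 1.2425
  [0.5→1.5]: (4.78+3.53)/2 × 1 = 4.155
  [1.5→3]: (3.53+2.24)/2 × 1.5 = 4.3275
  [3→4]: (2.24+1.65)/2 × 1 = 1.945
  [4→5.5]: (1.65+1.05)/2 × 1.5 = 2.025
  Sum = 15.03625 mcg/mL·hr
k_e = ln2 / t½ = 0.693147 / 2.28 = 0.3040 hr^-1
Extrapolated tail: C_last / k_e = 1.05 / 0.304 = 3.454
AUC_0→∞ = 15.03625 + 3.454 = 18.49025 mcg/mL·hr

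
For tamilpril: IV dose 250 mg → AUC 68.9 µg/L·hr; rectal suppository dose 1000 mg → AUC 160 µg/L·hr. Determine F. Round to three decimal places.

F = (AUC_ev / D_ev) / (AUC_iv / D_iv)
  = (160/1000) / (68.9/250)
  = 0.16 / 0.2756 = 0.5806

F = 0.581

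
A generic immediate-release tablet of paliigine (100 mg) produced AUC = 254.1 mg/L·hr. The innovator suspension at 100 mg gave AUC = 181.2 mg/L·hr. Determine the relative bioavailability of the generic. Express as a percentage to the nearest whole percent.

F_rel = (AUC_test/D_test) / (AUC_ref/D_ref)
      = (254.1/100) / (181.2/100)
      = 2.541 / 1.812 = 1.4023 = 140.23%

F_rel = 140%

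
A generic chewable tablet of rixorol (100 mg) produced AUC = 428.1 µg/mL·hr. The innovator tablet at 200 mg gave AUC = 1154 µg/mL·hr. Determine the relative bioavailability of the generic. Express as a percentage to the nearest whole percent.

F_rel = 74%

F_rel = (AUC_test/D_test) / (AUC_ref/D_ref)
      = (428.1/100) / (1154/200)
      = 4.281 / 5.77 = 0.7419 = 74.19%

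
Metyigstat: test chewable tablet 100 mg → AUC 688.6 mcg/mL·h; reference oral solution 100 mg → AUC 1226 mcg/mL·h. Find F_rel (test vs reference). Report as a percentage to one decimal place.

F_rel = (AUC_test/D_test) / (AUC_ref/D_ref)
      = (688.6/100) / (1226/100)
      = 6.886 / 12.26 = 0.5617 = 56.17%

F_rel = 56.2%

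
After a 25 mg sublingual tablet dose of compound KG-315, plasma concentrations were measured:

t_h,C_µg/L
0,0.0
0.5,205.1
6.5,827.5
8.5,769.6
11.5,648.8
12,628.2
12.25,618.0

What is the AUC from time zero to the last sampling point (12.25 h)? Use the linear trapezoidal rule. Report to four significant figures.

AUC = 7349 µg/L·h

Trapezoidal AUC_0→12.25:
  [0→0.5]: (0.0+205.1)/2 × 0.5 = 51.275
  [0.5→6.5]: (205.1+827.5)/2 × 6 = 3097.8
  [6.5→8.5]: (827.5+769.6)/2 × 2 = 1597.1
  [8.5→11.5]: (769.6+648.8)/2 × 3 = 2127.6
  [11.5→12]: (648.8+628.2)/2 × 0.5 = 319.25
  [12→12.25]: (628.2+618.0)/2 × 0.25 = 155.775
  Sum = 7348.8 µg/L·h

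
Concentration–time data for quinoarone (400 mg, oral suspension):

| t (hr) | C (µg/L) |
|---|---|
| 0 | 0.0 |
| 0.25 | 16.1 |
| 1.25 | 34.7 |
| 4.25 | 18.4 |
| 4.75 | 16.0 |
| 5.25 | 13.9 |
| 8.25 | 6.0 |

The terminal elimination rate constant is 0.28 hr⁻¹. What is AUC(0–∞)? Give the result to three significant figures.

Trapezoidal AUC_0→8.25:
  [0→0.25]: (0.0+16.1)/2 × 0.25 = 2.0125
  [0.25→1.25]: (16.1+34.7)/2 × 1 = 25.4
  [1.25→4.25]: (34.7+18.4)/2 × 3 = 79.65
  [4.25→4.75]: (18.4+16.0)/2 × 0.5 = 8.6
  [4.75→5.25]: (16.0+13.9)/2 × 0.5 = 7.475
  [5.25→8.25]: (13.9+6.0)/2 × 3 = 29.85
  Sum = 152.9875 µg/L·hr
Extrapolated tail: C_last / k_e = 6.0 / 0.28 = 21.429
AUC_0→∞ = 152.9875 + 21.429 = 174.4165 µg/L·hr

AUC = 174 µg/L·hr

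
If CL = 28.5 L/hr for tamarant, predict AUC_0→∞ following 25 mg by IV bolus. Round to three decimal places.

AUC_0→∞ = Dose_iv / CL
        = 25 / 28.5 = 0.877193 mg/L·hr

AUC = 0.877 mg/L·hr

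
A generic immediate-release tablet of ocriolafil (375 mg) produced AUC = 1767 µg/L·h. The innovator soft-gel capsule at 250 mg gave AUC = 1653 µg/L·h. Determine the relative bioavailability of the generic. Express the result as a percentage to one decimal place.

F_rel = 71.3%

F_rel = (AUC_test/D_test) / (AUC_ref/D_ref)
      = (1767/375) / (1653/250)
      = 4.712 / 6.612 = 0.7126 = 71.26%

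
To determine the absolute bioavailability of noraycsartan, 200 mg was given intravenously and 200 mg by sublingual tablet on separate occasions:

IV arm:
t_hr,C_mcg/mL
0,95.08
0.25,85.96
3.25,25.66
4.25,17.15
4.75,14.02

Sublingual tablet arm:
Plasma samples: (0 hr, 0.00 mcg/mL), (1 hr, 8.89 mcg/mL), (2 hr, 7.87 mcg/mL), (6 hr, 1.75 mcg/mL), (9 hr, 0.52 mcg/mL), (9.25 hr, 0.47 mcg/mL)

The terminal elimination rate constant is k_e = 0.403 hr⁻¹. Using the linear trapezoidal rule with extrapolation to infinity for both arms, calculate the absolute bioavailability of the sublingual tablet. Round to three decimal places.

F = 0.145

Trapezoidal AUC_0→4.75 (IV):
  [0→0.25]: (95.08+85.96)/2 × 0.25 = 22.63
  [0.25→3.25]: (85.96+25.66)/2 × 3 = 167.43
  [3.25→4.25]: (25.66+17.15)/2 × 1 = 21.405
  [4.25→4.75]: (17.15+14.02)/2 × 0.5 = 7.7925
  Sum = 219.2575 mcg/mL·hr
IV tail: 14.02/0.403 = 34.789; AUC_iv,0→∞ = 219.2575 + 34.789 = 254.0465 mcg/mL·hr
Trapezoidal AUC_0→9.25 (sublingual tablet):
  [0→1]: (0.00+8.89)/2 × 1 = 4.445
  [1→2]: (8.89+7.87)/2 × 1 = 8.38
  [2→6]: (7.87+1.75)/2 × 4 = 19.24
  [6→9]: (1.75+0.52)/2 × 3 = 3.405
  [9→9.25]: (0.52+0.47)/2 × 0.25 = 0.12375
  Sum = 35.59375 mcg/mL·hr
sublingual tablet tail: 0.47/0.403 = 1.166; AUC_ev,0→∞ = 35.59375 + 1.166 = 36.75975 mcg/mL·hr
F = (AUC_ev/D_ev)/(AUC_iv/D_iv) = (36.75975/200)/(254.0465/200) = 0.18379875/1.2702325 = 0.1447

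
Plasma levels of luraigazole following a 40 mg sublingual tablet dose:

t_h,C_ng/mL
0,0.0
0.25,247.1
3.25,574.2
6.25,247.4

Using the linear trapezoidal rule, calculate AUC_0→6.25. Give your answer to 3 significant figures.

AUC = 2500 ng/mL·h

Trapezoidal AUC_0→6.25:
  [0→0.25]: (0.0+247.1)/2 × 0.25 = 30.8875
  [0.25→3.25]: (247.1+574.2)/2 × 3 = 1231.95
  [3.25→6.25]: (574.2+247.4)/2 × 3 = 1232.4
  Sum = 2495.2375 ng/mL·h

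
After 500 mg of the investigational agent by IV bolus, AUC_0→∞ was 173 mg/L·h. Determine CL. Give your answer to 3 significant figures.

CL = 2.89 L/h

CL = Dose_iv / AUC_0→∞
   = 500 / 173 = 2.89017 L/h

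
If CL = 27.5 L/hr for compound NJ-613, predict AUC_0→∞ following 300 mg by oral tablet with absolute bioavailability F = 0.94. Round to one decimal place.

AUC_0→∞ = F × Dose / CL
        = 0.94 × 300 / 27.5 = 10.2545 mg/L·hr

AUC = 10.3 mg/L·hr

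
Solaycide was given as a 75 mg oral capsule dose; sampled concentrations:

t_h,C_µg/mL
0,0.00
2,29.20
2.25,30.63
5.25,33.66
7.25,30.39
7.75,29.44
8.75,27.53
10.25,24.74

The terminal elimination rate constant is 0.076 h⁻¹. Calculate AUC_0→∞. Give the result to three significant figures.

AUC = 605 µg/mL·h

Trapezoidal AUC_0→10.25:
  [0→2]: (0.00+29.20)/2 × 2 = 29.2
  [2→2.25]: (29.20+30.63)/2 × 0.25 = 7.47875
  [2.25→5.25]: (30.63+33.66)/2 × 3 = 96.435
  [5.25→7.25]: (33.66+30.39)/2 × 2 = 64.05
  [7.25→7.75]: (30.39+29.44)/2 × 0.5 = 14.9575
  [7.75→8.75]: (29.44+27.53)/2 × 1 = 28.485
  [8.75→10.25]: (27.53+24.74)/2 × 1.5 = 39.2025
  Sum = 279.80875 µg/mL·h
Extrapolated tail: C_last / k_e = 24.74 / 0.076 = 325.526
AUC_0→∞ = 279.80875 + 325.526 = 605.33475 µg/mL·h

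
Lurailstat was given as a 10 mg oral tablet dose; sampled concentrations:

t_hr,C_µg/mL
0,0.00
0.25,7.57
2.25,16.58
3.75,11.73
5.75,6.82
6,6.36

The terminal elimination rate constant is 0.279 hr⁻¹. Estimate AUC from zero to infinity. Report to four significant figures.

AUC = 89.32 µg/mL·hr

Trapezoidal AUC_0→6:
  [0→0.25]: (0.00+7.57)/2 × 0.25 = 0.94625
  [0.25→2.25]: (7.57+16.58)/2 × 2 = 24.15
  [2.25→3.75]: (16.58+11.73)/2 × 1.5 = 21.2325
  [3.75→5.75]: (11.73+6.82)/2 × 2 = 18.55
  [5.75→6]: (6.82+6.36)/2 × 0.25 = 1.6475
  Sum = 66.52625 µg/mL·hr
Extrapolated tail: C_last / k_e = 6.36 / 0.279 = 22.796
AUC_0→∞ = 66.52625 + 22.796 = 89.32225 µg/mL·hr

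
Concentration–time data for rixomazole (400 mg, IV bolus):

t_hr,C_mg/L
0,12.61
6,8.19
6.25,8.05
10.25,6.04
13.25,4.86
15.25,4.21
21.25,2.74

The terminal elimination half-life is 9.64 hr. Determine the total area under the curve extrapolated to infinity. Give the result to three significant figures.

AUC = 177 mg/L·hr

Trapezoidal AUC_0→21.25:
  [0→6]: (12.61+8.19)/2 × 6 = 62.4
  [6→6.25]: (8.19+8.05)/2 × 0.25 = 2.03
  [6.25→10.25]: (8.05+6.04)/2 × 4 = 28.18
  [10.25→13.25]: (6.04+4.86)/2 × 3 = 16.35
  [13.25→15.25]: (4.86+4.21)/2 × 2 = 9.07
  [15.25→21.25]: (4.21+2.74)/2 × 6 = 20.85
  Sum = 138.88 mg/L·hr
k_e = ln2 / t½ = 0.693147 / 9.64 = 0.0719 hr^-1
Extrapolated tail: C_last / k_e = 2.74 / 0.0719 = 38.108
AUC_0→∞ = 138.88 + 38.108 = 176.988 mg/L·hr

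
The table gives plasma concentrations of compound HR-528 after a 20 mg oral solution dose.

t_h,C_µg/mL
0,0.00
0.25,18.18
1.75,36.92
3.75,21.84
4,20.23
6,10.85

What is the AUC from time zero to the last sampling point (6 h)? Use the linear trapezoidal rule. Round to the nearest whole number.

Trapezoidal AUC_0→6:
  [0→0.25]: (0.00+18.18)/2 × 0.25 = 2.2725
  [0.25→1.75]: (18.18+36.92)/2 × 1.5 = 41.325
  [1.75→3.75]: (36.92+21.84)/2 × 2 = 58.76
  [3.75→4]: (21.84+20.23)/2 × 0.25 = 5.25875
  [4→6]: (20.23+10.85)/2 × 2 = 31.08
  Sum = 138.69625 µg/mL·h

AUC = 139 µg/mL·h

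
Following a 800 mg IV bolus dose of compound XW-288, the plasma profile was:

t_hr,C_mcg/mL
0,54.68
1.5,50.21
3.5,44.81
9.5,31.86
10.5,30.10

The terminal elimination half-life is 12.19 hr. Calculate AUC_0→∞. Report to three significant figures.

Trapezoidal AUC_0→10.5:
  [0→1.5]: (54.68+50.21)/2 × 1.5 = 78.6675
  [1.5→3.5]: (50.21+44.81)/2 × 2 = 95.02
  [3.5→9.5]: (44.81+31.86)/2 × 6 = 230.01
  [9.5→10.5]: (31.86+30.10)/2 × 1 = 30.98
  Sum = 434.6775 mcg/mL·hr
k_e = ln2 / t½ = 0.693147 / 12.19 = 0.0569 hr^-1
Extrapolated tail: C_last / k_e = 30.10 / 0.0569 = 528.998
AUC_0→∞ = 434.6775 + 528.998 = 963.6755 mcg/mL·hr

AUC = 964 mcg/mL·hr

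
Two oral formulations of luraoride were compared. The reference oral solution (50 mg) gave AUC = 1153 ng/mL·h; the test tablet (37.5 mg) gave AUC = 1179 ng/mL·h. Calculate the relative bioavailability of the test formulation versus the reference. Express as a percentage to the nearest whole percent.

F_rel = (AUC_test/D_test) / (AUC_ref/D_ref)
      = (1179/37.5) / (1153/50)
      = 31.44 / 23.06 = 1.3634 = 136.34%

F_rel = 136%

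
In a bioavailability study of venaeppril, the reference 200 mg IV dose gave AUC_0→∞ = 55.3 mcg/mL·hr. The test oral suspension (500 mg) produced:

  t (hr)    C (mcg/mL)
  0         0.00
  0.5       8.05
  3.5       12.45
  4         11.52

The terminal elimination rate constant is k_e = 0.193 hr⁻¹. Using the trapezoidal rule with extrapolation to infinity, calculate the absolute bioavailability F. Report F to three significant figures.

Trapezoidal AUC_0→4 (oral suspension):
  [0→0.5]: (0.00+8.05)/2 × 0.5 = 2.0125
  [0.5→3.5]: (8.05+12.45)/2 × 3 = 30.75
  [3.5→4]: (12.45+11.52)/2 × 0.5 = 5.9925
  Sum = 38.755 mcg/mL·hr
Tail: C_last/k_e = 11.52/0.193 = 59.689
AUC_0→∞ (oral suspension) = 38.755 + 59.689 = 98.444 mcg/mL·hr
F = (AUC_ev/D_ev)/(AUC_iv/D_iv) = (98.444/500)/(55.3/200) = 0.196888/0.2765 = 0.7121

F = 0.712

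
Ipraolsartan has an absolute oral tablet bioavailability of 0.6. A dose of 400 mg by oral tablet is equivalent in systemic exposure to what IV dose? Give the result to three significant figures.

Systemic exposure from an extravascular dose = F × D_ev, so the equivalent IV dose is F × D_ev.
D_iv = F × D_ev = 0.6 × 400 = 240 mg

D_iv = 240 mg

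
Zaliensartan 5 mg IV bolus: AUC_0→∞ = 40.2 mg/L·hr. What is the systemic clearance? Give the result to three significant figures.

CL = 0.124 L/hr

CL = Dose_iv / AUC_0→∞
   = 5 / 40.2 = 0.124378 L/hr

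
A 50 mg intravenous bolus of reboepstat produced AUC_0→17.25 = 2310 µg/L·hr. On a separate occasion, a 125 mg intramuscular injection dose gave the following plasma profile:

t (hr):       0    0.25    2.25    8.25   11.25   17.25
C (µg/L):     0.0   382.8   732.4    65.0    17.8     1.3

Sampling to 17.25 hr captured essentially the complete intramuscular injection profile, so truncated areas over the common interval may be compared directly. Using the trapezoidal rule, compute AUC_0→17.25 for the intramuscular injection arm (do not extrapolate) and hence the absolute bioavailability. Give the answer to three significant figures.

Trapezoidal AUC_0→17.25 (intramuscular injection):
  [0→0.25]: (0.0+382.8)/2 × 0.25 = 47.85
  [0.25→2.25]: (382.8+732.4)/2 × 2 = 1115.2
  [2.25→8.25]: (732.4+65.0)/2 × 6 = 2392.2
  [8.25→11.25]: (65.0+17.8)/2 × 3 = 124.2
  [11.25→17.25]: (17.8+1.3)/2 × 6 = 57.3
  Sum = 3736.75 µg/L·hr
F = (AUC_ev/D_ev)/(AUC_iv/D_iv) = (3736.75/125)/(2310/50) = 29.894/46.2 = 0.6471

F = 0.647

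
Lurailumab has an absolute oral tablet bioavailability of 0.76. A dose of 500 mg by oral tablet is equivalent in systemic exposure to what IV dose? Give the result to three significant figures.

Systemic exposure from an extravascular dose = F × D_ev, so the equivalent IV dose is F × D_ev.
D_iv = F × D_ev = 0.76 × 500 = 380 mg

D_iv = 380 mg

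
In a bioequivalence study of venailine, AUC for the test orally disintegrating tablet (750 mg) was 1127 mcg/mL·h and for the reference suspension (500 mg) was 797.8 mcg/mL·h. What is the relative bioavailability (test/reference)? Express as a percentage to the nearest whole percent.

F_rel = (AUC_test/D_test) / (AUC_ref/D_ref)
      = (1127/750) / (797.8/500)
      = 1.50267 / 1.5956 = 0.9418 = 94.18%

F_rel = 94%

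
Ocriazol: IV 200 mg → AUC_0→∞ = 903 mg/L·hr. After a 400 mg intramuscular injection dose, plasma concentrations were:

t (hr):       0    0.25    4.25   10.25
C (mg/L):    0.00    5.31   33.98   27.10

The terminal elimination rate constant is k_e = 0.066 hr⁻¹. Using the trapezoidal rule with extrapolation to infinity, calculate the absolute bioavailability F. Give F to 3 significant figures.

Trapezoidal AUC_0→10.25 (intramuscular injection):
  [0→0.25]: (0.00+5.31)/2 × 0.25 = 0.66375
  [0.25→4.25]: (5.31+33.98)/2 × 4 = 78.58
  [4.25→10.25]: (33.98+27.10)/2 × 6 = 183.24
  Sum = 262.48375 mg/L·hr
Tail: C_last/k_e = 27.10/0.066 = 410.606
AUC_0→∞ (intramuscular injection) = 262.48375 + 410.606 = 673.08975 mg/L·hr
F = (AUC_ev/D_ev)/(AUC_iv/D_iv) = (673.08975/400)/(903/200) = 1.68272/4.515 = 0.3727

F = 0.373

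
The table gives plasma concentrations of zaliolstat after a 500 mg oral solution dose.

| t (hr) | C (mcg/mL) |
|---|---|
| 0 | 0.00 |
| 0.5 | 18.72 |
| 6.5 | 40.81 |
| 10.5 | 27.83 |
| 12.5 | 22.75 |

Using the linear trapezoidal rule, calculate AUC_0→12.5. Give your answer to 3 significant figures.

AUC = 371 mcg/mL·hr

Trapezoidal AUC_0→12.5:
  [0→0.5]: (0.00+18.72)/2 × 0.5 = 4.68
  [0.5→6.5]: (18.72+40.81)/2 × 6 = 178.59
  [6.5→10.5]: (40.81+27.83)/2 × 4 = 137.28
  [10.5→12.5]: (27.83+22.75)/2 × 2 = 50.58
  Sum = 371.13 mcg/mL·hr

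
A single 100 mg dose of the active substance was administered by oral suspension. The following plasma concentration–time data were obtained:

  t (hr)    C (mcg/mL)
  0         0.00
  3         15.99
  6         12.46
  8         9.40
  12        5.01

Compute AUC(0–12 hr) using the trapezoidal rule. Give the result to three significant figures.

AUC = 117 mcg/mL·hr

Trapezoidal AUC_0→12:
  [0→3]: (0.00+15.99)/2 × 3 = 23.985
  [3→6]: (15.99+12.46)/2 × 3 = 42.675
  [6→8]: (12.46+9.40)/2 × 2 = 21.86
  [8→12]: (9.40+5.01)/2 × 4 = 28.82
  Sum = 117.34 mcg/mL·hr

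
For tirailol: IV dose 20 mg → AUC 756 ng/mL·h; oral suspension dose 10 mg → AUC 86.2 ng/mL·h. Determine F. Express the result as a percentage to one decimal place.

F = 22.8%

F = (AUC_ev / D_ev) / (AUC_iv / D_iv)
  = (86.2/10) / (756/20)
  = 8.62 / 37.8 = 0.2280
  = 22.80%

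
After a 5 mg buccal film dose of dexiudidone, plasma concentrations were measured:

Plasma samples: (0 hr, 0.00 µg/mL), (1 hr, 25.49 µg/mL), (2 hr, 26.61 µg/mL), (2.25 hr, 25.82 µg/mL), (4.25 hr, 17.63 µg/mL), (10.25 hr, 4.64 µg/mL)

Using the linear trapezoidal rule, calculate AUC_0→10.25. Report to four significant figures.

Trapezoidal AUC_0→10.25:
  [0→1]: (0.00+25.49)/2 × 1 = 12.745
  [1→2]: (25.49+26.61)/2 × 1 = 26.05
  [2→2.25]: (26.61+25.82)/2 × 0.25 = 6.55375
  [2.25→4.25]: (25.82+17.63)/2 × 2 = 43.45
  [4.25→10.25]: (17.63+4.64)/2 × 6 = 66.81
  Sum = 155.60875 µg/mL·hr

AUC = 155.6 µg/mL·hr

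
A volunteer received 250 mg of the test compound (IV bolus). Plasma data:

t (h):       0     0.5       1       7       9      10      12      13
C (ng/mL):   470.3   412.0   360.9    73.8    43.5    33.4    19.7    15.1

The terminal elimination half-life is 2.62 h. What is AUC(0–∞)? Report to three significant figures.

Trapezoidal AUC_0→13:
  [0→0.5]: (470.3+412.0)/2 × 0.5 = 220.575
  [0.5→1]: (412.0+360.9)/2 × 0.5 = 193.225
  [1→7]: (360.9+73.8)/2 × 6 = 1304.1
  [7→9]: (73.8+43.5)/2 × 2 = 117.3
  [9→10]: (43.5+33.4)/2 × 1 = 38.45
  [10→12]: (33.4+19.7)/2 × 2 = 53.1
  [12→13]: (19.7+15.1)/2 × 1 = 17.4
  Sum = 1944.15 ng/mL·h
k_e = ln2 / t½ = 0.693147 / 2.62 = 0.2646 h^-1
Extrapolated tail: C_last / k_e = 15.1 / 0.2646 = 57.067
AUC_0→∞ = 1944.15 + 57.067 = 2001.217 ng/mL·h

AUC = 2000 ng/mL·h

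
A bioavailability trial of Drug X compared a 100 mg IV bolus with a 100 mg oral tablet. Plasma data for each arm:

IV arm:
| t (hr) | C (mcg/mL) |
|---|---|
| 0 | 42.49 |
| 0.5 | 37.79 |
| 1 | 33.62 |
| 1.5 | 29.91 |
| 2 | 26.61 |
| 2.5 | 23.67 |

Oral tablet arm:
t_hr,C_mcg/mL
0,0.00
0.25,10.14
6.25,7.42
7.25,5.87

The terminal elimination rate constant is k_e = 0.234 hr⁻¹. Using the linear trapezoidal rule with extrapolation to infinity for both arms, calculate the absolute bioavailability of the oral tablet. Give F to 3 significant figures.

Trapezoidal AUC_0→2.5 (IV):
  [0→0.5]: (42.49+37.79)/2 × 0.5 = 20.07
  [0.5→1]: (37.79+33.62)/2 × 0.5 = 17.8525
  [1→1.5]: (33.62+29.91)/2 × 0.5 = 15.8825
  [1.5→2]: (29.91+26.61)/2 × 0.5 = 14.13
  [2→2.5]: (26.61+23.67)/2 × 0.5 = 12.57
  Sum = 80.505 mcg/mL·hr
IV tail: 23.67/0.234 = 101.154; AUC_iv,0→∞ = 80.505 + 101.154 = 181.659 mcg/mL·hr
Trapezoidal AUC_0→7.25 (oral tablet):
  [0→0.25]: (0.00+10.14)/2 × 0.25 = 1.2675
  [0.25→6.25]: (10.14+7.42)/2 × 6 = 52.68
  [6.25→7.25]: (7.42+5.87)/2 × 1 = 6.645
  Sum = 60.5925 mcg/mL·hr
oral tablet tail: 5.87/0.234 = 25.085; AUC_ev,0→∞ = 60.5925 + 25.085 = 85.6775 mcg/mL·hr
F = (AUC_ev/D_ev)/(AUC_iv/D_iv) = (85.6775/100)/(181.659/100) = 0.856775/1.81659 = 0.4716

F = 0.472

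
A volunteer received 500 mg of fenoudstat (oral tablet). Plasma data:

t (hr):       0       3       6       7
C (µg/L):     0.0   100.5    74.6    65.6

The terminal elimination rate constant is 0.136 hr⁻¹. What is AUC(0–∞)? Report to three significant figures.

AUC = 966 µg/L·hr

Trapezoidal AUC_0→7:
  [0→3]: (0.0+100.5)/2 × 3 = 150.75
  [3→6]: (100.5+74.6)/2 × 3 = 262.65
  [6→7]: (74.6+65.6)/2 × 1 = 70.1
  Sum = 483.5 µg/L·hr
Extrapolated tail: C_last / k_e = 65.6 / 0.136 = 482.353
AUC_0→∞ = 483.5 + 482.353 = 965.853 µg/L·hr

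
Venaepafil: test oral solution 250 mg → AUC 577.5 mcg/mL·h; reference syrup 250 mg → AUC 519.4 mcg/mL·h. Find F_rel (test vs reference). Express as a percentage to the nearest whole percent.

F_rel = 111%

F_rel = (AUC_test/D_test) / (AUC_ref/D_ref)
      = (577.5/250) / (519.4/250)
      = 2.31 / 2.0776 = 1.1119 = 111.19%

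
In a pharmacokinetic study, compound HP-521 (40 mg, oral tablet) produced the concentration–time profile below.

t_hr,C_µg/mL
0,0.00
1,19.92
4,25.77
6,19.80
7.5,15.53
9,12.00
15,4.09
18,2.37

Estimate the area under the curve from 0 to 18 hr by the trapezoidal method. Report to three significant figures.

AUC = 229 µg/mL·hr

Trapezoidal AUC_0→18:
  [0→1]: (0.00+19.92)/2 × 1 = 9.96
  [1→4]: (19.92+25.77)/2 × 3 = 68.535
  [4→6]: (25.77+19.80)/2 × 2 = 45.57
  [6→7.5]: (19.80+15.53)/2 × 1.5 = 26.4975
  [7.5→9]: (15.53+12.00)/2 × 1.5 = 20.6475
  [9→15]: (12.00+4.09)/2 × 6 = 48.27
  [15→18]: (4.09+2.37)/2 × 3 = 9.69
  Sum = 229.17 µg/mL·hr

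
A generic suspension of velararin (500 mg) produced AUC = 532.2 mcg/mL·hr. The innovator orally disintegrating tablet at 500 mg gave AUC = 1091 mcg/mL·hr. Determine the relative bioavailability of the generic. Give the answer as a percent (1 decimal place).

F_rel = (AUC_test/D_test) / (AUC_ref/D_ref)
      = (532.2/500) / (1091/500)
      = 1.0644 / 2.182 = 0.4878 = 48.78%

F_rel = 48.8%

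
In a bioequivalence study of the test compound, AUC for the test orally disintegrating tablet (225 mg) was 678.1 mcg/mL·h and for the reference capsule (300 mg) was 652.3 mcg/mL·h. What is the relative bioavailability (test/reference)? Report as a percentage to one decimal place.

F_rel = 138.6%

F_rel = (AUC_test/D_test) / (AUC_ref/D_ref)
      = (678.1/225) / (652.3/300)
      = 3.01378 / 2.17433 = 1.3861 = 138.61%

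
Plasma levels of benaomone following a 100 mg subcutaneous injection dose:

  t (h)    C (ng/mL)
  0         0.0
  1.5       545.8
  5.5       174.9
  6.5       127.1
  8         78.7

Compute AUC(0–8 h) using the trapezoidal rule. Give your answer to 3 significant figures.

AUC = 2160 ng/mL·h

Trapezoidal AUC_0→8:
  [0→1.5]: (0.0+545.8)/2 × 1.5 = 409.35
  [1.5→5.5]: (545.8+174.9)/2 × 4 = 1441.4
  [5.5→6.5]: (174.9+127.1)/2 × 1 = 151.0
  [6.5→8]: (127.1+78.7)/2 × 1.5 = 154.35
  Sum = 2156.1 ng/mL·h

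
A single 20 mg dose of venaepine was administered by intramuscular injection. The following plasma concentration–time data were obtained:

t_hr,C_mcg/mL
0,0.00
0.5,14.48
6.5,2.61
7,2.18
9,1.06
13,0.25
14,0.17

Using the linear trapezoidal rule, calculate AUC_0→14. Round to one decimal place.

AUC = 62.2 mcg/mL·hr

Trapezoidal AUC_0→14:
  [0→0.5]: (0.00+14.48)/2 × 0.5 = 3.62
  [0.5→6.5]: (14.48+2.61)/2 × 6 = 51.27
  [6.5→7]: (2.61+2.18)/2 × 0.5 = 1.1975
  [7→9]: (2.18+1.06)/2 × 2 = 3.24
  [9→13]: (1.06+0.25)/2 × 4 = 2.62
  [13→14]: (0.25+0.17)/2 × 1 = 0.21
  Sum = 62.1575 mcg/mL·hr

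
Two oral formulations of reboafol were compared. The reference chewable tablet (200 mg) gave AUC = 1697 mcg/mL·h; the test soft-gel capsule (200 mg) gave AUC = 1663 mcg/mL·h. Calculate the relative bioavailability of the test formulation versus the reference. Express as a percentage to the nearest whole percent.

F_rel = (AUC_test/D_test) / (AUC_ref/D_ref)
      = (1663/200) / (1697/200)
      = 8.315 / 8.485 = 0.9800 = 98.00%

F_rel = 98%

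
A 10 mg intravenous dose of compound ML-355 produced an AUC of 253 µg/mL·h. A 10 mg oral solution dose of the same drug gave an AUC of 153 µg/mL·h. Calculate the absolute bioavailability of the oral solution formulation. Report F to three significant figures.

F = (AUC_ev / D_ev) / (AUC_iv / D_iv)
  = (153/10) / (253/10)
  = 15.3 / 25.3 = 0.6047

F = 0.605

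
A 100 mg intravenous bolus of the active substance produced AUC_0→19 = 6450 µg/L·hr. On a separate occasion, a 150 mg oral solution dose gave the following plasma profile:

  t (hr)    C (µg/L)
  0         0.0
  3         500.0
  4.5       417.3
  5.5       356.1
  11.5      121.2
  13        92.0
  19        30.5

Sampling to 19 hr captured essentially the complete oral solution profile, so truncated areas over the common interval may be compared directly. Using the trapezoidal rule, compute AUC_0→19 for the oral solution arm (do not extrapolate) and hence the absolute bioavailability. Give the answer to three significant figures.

Trapezoidal AUC_0→19 (oral solution):
  [0→3]: (0.0+500.0)/2 × 3 = 750.0
  [3→4.5]: (500.0+417.3)/2 × 1.5 = 687.975
  [4.5→5.5]: (417.3+356.1)/2 × 1 = 386.7
  [5.5→11.5]: (356.1+121.2)/2 × 6 = 1431.9
  [11.5→13]: (121.2+92.0)/2 × 1.5 = 159.9
  [13→19]: (92.0+30.5)/2 × 6 = 367.5
  Sum = 3783.975 µg/L·hr
F = (AUC_ev/D_ev)/(AUC_iv/D_iv) = (3783.975/150)/(6450/100) = 25.2265/64.5 = 0.3911

F = 0.391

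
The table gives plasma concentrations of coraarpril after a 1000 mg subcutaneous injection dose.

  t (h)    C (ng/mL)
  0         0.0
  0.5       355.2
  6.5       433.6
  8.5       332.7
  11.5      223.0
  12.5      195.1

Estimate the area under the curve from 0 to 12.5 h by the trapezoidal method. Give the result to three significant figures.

AUC = 4260 ng/mL·h

Trapezoidal AUC_0→12.5:
  [0→0.5]: (0.0+355.2)/2 × 0.5 = 88.8
  [0.5→6.5]: (355.2+433.6)/2 × 6 = 2366.4
  [6.5→8.5]: (433.6+332.7)/2 × 2 = 766.3
  [8.5→11.5]: (332.7+223.0)/2 × 3 = 833.55
  [11.5→12.5]: (223.0+195.1)/2 × 1 = 209.05
  Sum = 4264.1 ng/mL·h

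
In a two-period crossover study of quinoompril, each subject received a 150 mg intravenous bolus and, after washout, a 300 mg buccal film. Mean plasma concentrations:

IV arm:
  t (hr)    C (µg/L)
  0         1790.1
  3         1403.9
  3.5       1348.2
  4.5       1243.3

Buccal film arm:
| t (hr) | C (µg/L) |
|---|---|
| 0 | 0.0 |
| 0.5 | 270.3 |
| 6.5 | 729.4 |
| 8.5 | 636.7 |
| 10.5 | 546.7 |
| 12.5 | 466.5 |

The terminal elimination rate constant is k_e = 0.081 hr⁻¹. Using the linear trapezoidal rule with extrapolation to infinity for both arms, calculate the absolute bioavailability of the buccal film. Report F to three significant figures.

F = 0.280

Trapezoidal AUC_0→4.5 (IV):
  [0→3]: (1790.1+1403.9)/2 × 3 = 4791.0
  [3→3.5]: (1403.9+1348.2)/2 × 0.5 = 688.025
  [3.5→4.5]: (1348.2+1243.3)/2 × 1 = 1295.75
  Sum = 6774.775 µg/L·hr
IV tail: 1243.3/0.081 = 15349.383; AUC_iv,0→∞ = 6774.775 + 15349.383 = 22124.158 µg/L·hr
Trapezoidal AUC_0→12.5 (buccal film):
  [0→0.5]: (0.0+270.3)/2 × 0.5 = 67.575
  [0.5→6.5]: (270.3+729.4)/2 × 6 = 2999.1
  [6.5→8.5]: (729.4+636.7)/2 × 2 = 1366.1
  [8.5→10.5]: (636.7+546.7)/2 × 2 = 1183.4
  [10.5→12.5]: (546.7+466.5)/2 × 2 = 1013.2
  Sum = 6629.375 µg/L·hr
buccal film tail: 466.5/0.081 = 5759.259; AUC_ev,0→∞ = 6629.375 + 5759.259 = 12388.634 µg/L·hr
F = (AUC_ev/D_ev)/(AUC_iv/D_iv) = (12388.634/300)/(22124.158/150) = 41.2954/147.494 = 0.2800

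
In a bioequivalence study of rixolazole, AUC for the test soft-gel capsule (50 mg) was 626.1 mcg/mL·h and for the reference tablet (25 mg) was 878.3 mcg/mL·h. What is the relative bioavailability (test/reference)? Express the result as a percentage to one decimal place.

F_rel = (AUC_test/D_test) / (AUC_ref/D_ref)
      = (626.1/50) / (878.3/25)
      = 12.522 / 35.132 = 0.3564 = 35.64%

F_rel = 35.6%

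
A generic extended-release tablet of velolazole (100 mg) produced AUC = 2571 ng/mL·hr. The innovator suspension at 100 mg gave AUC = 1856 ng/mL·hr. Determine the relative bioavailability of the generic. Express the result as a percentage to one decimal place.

F_rel = 138.5%

F_rel = (AUC_test/D_test) / (AUC_ref/D_ref)
      = (2571/100) / (1856/100)
      = 25.71 / 18.56 = 1.3852 = 138.52%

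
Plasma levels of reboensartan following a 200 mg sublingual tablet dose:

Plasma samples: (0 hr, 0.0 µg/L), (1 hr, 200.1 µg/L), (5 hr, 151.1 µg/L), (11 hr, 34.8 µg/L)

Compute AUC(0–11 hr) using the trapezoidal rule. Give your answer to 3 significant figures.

AUC = 1360 µg/L·hr

Trapezoidal AUC_0→11:
  [0→1]: (0.0+200.1)/2 × 1 = 100.05
  [1→5]: (200.1+151.1)/2 × 4 = 702.4
  [5→11]: (151.1+34.8)/2 × 6 = 557.7
  Sum = 1360.15 µg/L·hr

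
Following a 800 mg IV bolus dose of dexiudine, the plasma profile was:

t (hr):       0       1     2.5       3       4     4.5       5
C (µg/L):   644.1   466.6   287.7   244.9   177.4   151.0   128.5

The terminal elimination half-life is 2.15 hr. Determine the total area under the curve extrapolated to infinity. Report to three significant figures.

Trapezoidal AUC_0→5:
  [0→1]: (644.1+466.6)/2 × 1 = 555.35
  [1→2.5]: (466.6+287.7)/2 × 1.5 = 565.725
  [2.5→3]: (287.7+244.9)/2 × 0.5 = 133.15
  [3→4]: (244.9+177.4)/2 × 1 = 211.15
  [4→4.5]: (177.4+151.0)/2 × 0.5 = 82.1
  [4.5→5]: (151.0+128.5)/2 × 0.5 = 69.875
  Sum = 1617.35 µg/L·hr
k_e = ln2 / t½ = 0.693147 / 2.15 = 0.3224 hr^-1
Extrapolated tail: C_last / k_e = 128.5 / 0.3224 = 398.573
AUC_0→∞ = 1617.35 + 398.573 = 2015.923 µg/L·hr

AUC = 2020 µg/L·hr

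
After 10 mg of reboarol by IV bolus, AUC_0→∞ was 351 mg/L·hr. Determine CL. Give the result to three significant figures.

CL = Dose_iv / AUC_0→∞
   = 10 / 351 = 0.02849 L/hr

CL = 0.0285 L/hr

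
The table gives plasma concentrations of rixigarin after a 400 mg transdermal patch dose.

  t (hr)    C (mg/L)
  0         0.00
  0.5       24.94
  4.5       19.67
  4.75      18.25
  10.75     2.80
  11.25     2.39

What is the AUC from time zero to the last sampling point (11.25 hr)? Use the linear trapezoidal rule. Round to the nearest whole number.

Trapezoidal AUC_0→11.25:
  [0→0.5]: (0.00+24.94)/2 × 0.5 = 6.235
  [0.5→4.5]: (24.94+19.67)/2 × 4 = 89.22
  [4.5→4.75]: (19.67+18.25)/2 × 0.25 = 4.74
  [4.75→10.75]: (18.25+2.80)/2 × 6 = 63.15
  [10.75→11.25]: (2.80+2.39)/2 × 0.5 = 1.2975
  Sum = 164.6425 mg/L·hr

AUC = 165 mg/L·hr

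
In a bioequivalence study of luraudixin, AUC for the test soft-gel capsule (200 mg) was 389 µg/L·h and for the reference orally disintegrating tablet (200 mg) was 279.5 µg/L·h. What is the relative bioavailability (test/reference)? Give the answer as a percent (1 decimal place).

F_rel = 139.2%

F_rel = (AUC_test/D_test) / (AUC_ref/D_ref)
      = (389/200) / (279.5/200)
      = 1.945 / 1.3975 = 1.3918 = 139.18%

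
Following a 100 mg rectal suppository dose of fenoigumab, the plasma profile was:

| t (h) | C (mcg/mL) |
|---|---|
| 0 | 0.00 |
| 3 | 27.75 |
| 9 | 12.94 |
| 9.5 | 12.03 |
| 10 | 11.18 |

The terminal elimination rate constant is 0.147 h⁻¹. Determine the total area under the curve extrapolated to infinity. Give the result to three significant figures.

Trapezoidal AUC_0→10:
  [0→3]: (0.00+27.75)/2 × 3 = 41.625
  [3→9]: (27.75+12.94)/2 × 6 = 122.07
  [9→9.5]: (12.94+12.03)/2 × 0.5 = 6.2425
  [9.5→10]: (12.03+11.18)/2 × 0.5 = 5.8025
  Sum = 175.74 mcg/mL·h
Extrapolated tail: C_last / k_e = 11.18 / 0.147 = 76.054
AUC_0→∞ = 175.74 + 76.054 = 251.794 mcg/mL·h

AUC = 252 mcg/mL·h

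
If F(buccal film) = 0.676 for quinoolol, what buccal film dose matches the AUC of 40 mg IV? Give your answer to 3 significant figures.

For equal systemic exposure: F × D_ev = D_iv
D_ev = D_iv / F = 40 / 0.676 = 59.1716 mg

D_buccal = 59.2 mg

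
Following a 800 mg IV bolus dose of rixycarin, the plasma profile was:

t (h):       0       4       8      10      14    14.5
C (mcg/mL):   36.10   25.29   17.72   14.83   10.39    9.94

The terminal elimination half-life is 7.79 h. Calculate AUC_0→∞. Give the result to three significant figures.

Trapezoidal AUC_0→14.5:
  [0→4]: (36.10+25.29)/2 × 4 = 122.78
  [4→8]: (25.29+17.72)/2 × 4 = 86.02
  [8→10]: (17.72+14.83)/2 × 2 = 32.55
  [10→14]: (14.83+10.39)/2 × 4 = 50.44
  [14→14.5]: (10.39+9.94)/2 × 0.5 = 5.0825
  Sum = 296.8725 mcg/mL·h
k_e = ln2 / t½ = 0.693147 / 7.79 = 0.0890 h^-1
Extrapolated tail: C_last / k_e = 9.94 / 0.089 = 111.685
AUC_0→∞ = 296.8725 + 111.685 = 408.5575 mcg/mL·h

AUC = 409 mcg/mL·h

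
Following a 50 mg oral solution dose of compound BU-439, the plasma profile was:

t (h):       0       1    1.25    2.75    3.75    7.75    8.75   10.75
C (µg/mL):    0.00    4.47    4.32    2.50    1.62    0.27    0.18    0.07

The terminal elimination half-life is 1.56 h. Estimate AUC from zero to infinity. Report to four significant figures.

Trapezoidal AUC_0→10.75:
  [0→1]: (0.00+4.47)/2 × 1 = 2.235
  [1→1.25]: (4.47+4.32)/2 × 0.25 = 1.09875
  [1.25→2.75]: (4.32+2.50)/2 × 1.5 = 5.115
  [2.75→3.75]: (2.50+1.62)/2 × 1 = 2.06
  [3.75→7.75]: (1.62+0.27)/2 × 4 = 3.78
  [7.75→8.75]: (0.27+0.18)/2 × 1 = 0.225
  [8.75→10.75]: (0.18+0.07)/2 × 2 = 0.25
  Sum = 14.76375 µg/mL·h
k_e = ln2 / t½ = 0.693147 / 1.56 = 0.4443 h^-1
Extrapolated tail: C_last / k_e = 0.07 / 0.4443 = 0.158
AUC_0→∞ = 14.76375 + 0.158 = 14.92175 µg/mL·h

AUC = 14.92 µg/mL·h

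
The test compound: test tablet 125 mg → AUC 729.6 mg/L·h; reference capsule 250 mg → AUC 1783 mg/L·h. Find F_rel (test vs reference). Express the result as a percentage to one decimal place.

F_rel = 81.8%

F_rel = (AUC_test/D_test) / (AUC_ref/D_ref)
      = (729.6/125) / (1783/250)
      = 5.8368 / 7.132 = 0.8184 = 81.84%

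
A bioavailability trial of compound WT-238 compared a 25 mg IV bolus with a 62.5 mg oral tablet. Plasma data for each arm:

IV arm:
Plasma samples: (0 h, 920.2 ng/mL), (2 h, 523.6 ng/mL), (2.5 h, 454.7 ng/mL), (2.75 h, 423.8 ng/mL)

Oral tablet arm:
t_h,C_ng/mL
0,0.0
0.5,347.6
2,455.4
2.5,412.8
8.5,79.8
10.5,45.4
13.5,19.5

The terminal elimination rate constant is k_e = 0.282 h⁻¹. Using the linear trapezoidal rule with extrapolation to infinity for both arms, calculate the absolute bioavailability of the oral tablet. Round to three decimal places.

Trapezoidal AUC_0→2.75 (IV):
  [0→2]: (920.2+523.6)/2 × 2 = 1443.8
  [2→2.5]: (523.6+454.7)/2 × 0.5 = 244.575
  [2.5→2.75]: (454.7+423.8)/2 × 0.25 = 109.8125
  Sum = 1798.1875 ng/mL·h
IV tail: 423.8/0.282 = 1502.837; AUC_iv,0→∞ = 1798.1875 + 1502.837 = 3301.0245 ng/mL·h
Trapezoidal AUC_0→13.5 (oral tablet):
  [0→0.5]: (0.0+347.6)/2 × 0.5 = 86.9
  [0.5→2]: (347.6+455.4)/2 × 1.5 = 602.25
  [2→2.5]: (455.4+412.8)/2 × 0.5 = 217.05
  [2.5→8.5]: (412.8+79.8)/2 × 6 = 1477.8
  [8.5→10.5]: (79.8+45.4)/2 × 2 = 125.2
  [10.5→13.5]: (45.4+19.5)/2 × 3 = 97.35
  Sum = 2606.55 ng/mL·h
oral tablet tail: 19.5/0.282 = 69.149; AUC_ev,0→∞ = 2606.55 + 69.149 = 2675.699 ng/mL·h
F = (AUC_ev/D_ev)/(AUC_iv/D_iv) = (2675.699/62.5)/(3301.0245/25) = 42.811184/132.04098 = 0.3242

F = 0.324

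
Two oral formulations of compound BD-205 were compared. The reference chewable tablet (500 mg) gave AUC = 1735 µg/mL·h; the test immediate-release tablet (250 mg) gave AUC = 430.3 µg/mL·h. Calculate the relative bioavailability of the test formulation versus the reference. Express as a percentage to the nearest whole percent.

F_rel = (AUC_test/D_test) / (AUC_ref/D_ref)
      = (430.3/250) / (1735/500)
      = 1.7212 / 3.47 = 0.4960 = 49.60%

F_rel = 50%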